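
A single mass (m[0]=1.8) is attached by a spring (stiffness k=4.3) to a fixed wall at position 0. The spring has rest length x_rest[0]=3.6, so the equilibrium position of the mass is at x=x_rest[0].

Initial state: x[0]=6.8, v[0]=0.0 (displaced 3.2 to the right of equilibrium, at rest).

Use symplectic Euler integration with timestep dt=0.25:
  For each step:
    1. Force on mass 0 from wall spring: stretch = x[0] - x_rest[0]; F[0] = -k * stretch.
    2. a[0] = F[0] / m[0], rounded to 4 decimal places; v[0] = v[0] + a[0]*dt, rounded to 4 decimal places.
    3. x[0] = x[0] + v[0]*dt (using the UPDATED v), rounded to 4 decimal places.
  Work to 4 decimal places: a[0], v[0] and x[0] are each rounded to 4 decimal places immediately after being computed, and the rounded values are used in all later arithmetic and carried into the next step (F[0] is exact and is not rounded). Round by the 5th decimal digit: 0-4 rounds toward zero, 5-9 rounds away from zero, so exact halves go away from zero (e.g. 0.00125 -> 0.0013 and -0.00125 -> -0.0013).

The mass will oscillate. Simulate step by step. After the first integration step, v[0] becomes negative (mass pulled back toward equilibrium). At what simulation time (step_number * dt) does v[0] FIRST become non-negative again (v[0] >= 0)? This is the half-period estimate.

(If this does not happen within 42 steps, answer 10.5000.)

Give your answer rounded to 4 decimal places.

Step 0: x=[6.8000] v=[0.0000]
Step 1: x=[6.3222] v=[-1.9111]
Step 2: x=[5.4380] v=[-3.5369]
Step 3: x=[4.2794] v=[-4.6346]
Step 4: x=[3.0193] v=[-5.0404]
Step 5: x=[1.8459] v=[-4.6936]
Step 6: x=[0.9344] v=[-3.6460]
Step 7: x=[0.4209] v=[-2.0541]
Step 8: x=[0.3820] v=[-0.1555]
Step 9: x=[0.8236] v=[1.7664]
First v>=0 after going negative at step 9, time=2.2500

Answer: 2.2500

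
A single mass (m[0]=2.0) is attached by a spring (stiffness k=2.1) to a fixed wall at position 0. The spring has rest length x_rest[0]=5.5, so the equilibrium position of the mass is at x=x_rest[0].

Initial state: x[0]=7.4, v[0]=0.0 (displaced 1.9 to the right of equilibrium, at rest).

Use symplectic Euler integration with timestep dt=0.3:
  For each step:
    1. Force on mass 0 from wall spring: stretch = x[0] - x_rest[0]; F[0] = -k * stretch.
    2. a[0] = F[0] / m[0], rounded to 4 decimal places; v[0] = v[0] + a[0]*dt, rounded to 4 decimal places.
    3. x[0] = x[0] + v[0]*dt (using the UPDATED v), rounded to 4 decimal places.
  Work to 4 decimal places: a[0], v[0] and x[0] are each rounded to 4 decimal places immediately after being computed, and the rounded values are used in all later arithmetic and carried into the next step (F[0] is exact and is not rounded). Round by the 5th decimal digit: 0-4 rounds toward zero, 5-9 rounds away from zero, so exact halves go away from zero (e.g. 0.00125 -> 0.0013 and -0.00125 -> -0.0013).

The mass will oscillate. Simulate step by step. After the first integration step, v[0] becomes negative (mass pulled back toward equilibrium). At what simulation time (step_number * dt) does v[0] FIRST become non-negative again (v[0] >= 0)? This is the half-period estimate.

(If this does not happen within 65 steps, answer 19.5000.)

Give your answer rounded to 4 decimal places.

Answer: 3.3000

Derivation:
Step 0: x=[7.4000] v=[0.0000]
Step 1: x=[7.2205] v=[-0.5985]
Step 2: x=[6.8784] v=[-1.1405]
Step 3: x=[6.4060] v=[-1.5747]
Step 4: x=[5.8480] v=[-1.8601]
Step 5: x=[5.2571] v=[-1.9697]
Step 6: x=[4.6891] v=[-1.8932]
Step 7: x=[4.1978] v=[-1.6378]
Step 8: x=[3.8295] v=[-1.2276]
Step 9: x=[3.6191] v=[-0.7014]
Step 10: x=[3.5864] v=[-0.1089]
Step 11: x=[3.7346] v=[0.4939]
First v>=0 after going negative at step 11, time=3.3000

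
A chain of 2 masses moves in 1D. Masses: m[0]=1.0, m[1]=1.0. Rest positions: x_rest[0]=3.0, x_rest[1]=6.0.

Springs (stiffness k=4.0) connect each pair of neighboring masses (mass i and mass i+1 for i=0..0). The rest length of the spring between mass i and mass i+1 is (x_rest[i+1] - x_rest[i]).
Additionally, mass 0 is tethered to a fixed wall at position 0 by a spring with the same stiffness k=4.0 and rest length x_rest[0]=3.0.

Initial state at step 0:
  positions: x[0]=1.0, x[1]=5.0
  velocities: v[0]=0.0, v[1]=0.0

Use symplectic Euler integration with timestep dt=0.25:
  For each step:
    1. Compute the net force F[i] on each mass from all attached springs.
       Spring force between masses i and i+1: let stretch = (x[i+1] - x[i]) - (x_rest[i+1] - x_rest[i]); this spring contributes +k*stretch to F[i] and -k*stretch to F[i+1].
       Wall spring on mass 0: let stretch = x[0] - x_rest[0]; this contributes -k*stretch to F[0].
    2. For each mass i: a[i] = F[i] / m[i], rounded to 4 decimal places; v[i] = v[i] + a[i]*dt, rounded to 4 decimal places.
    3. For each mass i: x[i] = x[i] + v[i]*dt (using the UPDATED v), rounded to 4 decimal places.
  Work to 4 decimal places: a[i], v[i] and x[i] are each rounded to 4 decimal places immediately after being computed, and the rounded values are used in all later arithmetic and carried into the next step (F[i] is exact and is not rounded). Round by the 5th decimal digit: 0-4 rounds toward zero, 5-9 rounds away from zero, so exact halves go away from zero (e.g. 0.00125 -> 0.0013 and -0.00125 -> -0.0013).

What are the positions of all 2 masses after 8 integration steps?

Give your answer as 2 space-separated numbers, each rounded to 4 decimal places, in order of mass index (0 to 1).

Step 0: x=[1.0000 5.0000] v=[0.0000 0.0000]
Step 1: x=[1.7500 4.7500] v=[3.0000 -1.0000]
Step 2: x=[2.8125 4.5000] v=[4.2500 -1.0000]
Step 3: x=[3.5938 4.5781] v=[3.1250 0.3125]
Step 4: x=[3.7227 5.1602] v=[0.5155 2.3282]
Step 5: x=[3.2803 6.1329] v=[-1.7697 3.8907]
Step 6: x=[2.7310 7.1424] v=[-2.1974 4.0381]
Step 7: x=[2.6018 7.7991] v=[-0.5170 2.6267]
Step 8: x=[3.1214 7.9065] v=[2.0785 0.4294]

Answer: 3.1214 7.9065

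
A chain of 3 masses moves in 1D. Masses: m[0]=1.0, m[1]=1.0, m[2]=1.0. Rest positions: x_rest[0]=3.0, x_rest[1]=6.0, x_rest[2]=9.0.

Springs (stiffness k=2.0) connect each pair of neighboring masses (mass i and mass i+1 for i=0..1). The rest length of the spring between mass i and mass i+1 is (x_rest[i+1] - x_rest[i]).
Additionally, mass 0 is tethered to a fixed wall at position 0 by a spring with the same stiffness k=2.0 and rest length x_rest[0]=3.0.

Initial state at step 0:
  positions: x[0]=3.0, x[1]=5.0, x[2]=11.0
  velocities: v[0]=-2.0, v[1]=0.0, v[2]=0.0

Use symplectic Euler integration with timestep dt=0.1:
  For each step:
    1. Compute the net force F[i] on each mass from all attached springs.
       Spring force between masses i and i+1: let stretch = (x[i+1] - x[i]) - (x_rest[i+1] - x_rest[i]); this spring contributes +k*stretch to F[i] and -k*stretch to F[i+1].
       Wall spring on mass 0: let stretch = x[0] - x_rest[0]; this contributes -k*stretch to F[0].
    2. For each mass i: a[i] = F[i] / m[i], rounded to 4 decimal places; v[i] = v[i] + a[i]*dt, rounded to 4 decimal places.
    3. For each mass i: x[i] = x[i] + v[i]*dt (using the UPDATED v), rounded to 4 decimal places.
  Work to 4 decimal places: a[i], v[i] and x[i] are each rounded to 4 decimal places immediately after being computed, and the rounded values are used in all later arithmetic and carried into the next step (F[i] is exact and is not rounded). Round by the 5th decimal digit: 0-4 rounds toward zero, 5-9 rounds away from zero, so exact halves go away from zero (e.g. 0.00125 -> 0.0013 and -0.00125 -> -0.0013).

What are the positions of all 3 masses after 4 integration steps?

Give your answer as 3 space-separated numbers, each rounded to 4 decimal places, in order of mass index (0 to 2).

Answer: 2.1123 5.6919 10.4405

Derivation:
Step 0: x=[3.0000 5.0000 11.0000] v=[-2.0000 0.0000 0.0000]
Step 1: x=[2.7800 5.0800 10.9400] v=[-2.2000 0.8000 -0.6000]
Step 2: x=[2.5504 5.2312 10.8228] v=[-2.2960 1.5120 -1.1720]
Step 3: x=[2.3234 5.4406 10.6538] v=[-2.2699 2.0942 -1.6903]
Step 4: x=[2.1123 5.6919 10.4405] v=[-2.1111 2.5134 -2.1329]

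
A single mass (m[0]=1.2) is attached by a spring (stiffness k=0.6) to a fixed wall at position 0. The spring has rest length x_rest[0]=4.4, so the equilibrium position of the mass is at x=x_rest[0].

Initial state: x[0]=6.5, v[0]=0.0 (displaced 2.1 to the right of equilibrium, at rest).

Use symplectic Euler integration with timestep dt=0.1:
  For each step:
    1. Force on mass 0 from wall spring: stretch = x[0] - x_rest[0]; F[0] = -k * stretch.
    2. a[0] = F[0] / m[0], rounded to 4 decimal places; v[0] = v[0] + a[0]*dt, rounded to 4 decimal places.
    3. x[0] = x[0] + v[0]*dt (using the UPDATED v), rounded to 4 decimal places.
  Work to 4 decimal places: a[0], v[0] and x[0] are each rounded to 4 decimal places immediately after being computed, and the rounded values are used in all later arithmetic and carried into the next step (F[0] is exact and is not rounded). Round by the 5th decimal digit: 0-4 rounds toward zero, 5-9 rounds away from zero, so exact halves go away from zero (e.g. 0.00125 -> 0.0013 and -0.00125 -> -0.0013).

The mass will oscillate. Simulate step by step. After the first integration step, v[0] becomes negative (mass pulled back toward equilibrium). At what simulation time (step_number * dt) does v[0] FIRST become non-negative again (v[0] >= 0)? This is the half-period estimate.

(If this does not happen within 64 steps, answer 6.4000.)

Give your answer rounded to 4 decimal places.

Step 0: x=[6.5000] v=[0.0000]
Step 1: x=[6.4895] v=[-0.1050]
Step 2: x=[6.4686] v=[-0.2095]
Step 3: x=[6.4373] v=[-0.3129]
Step 4: x=[6.3958] v=[-0.4148]
Step 5: x=[6.3443] v=[-0.5146]
Step 6: x=[6.2831] v=[-0.6118]
Step 7: x=[6.2125] v=[-0.7060]
Step 8: x=[6.1328] v=[-0.7966]
Step 9: x=[6.0445] v=[-0.8832]
Step 10: x=[5.9480] v=[-0.9654]
Step 11: x=[5.8437] v=[-1.0428]
Step 12: x=[5.7322] v=[-1.1150]
Step 13: x=[5.6140] v=[-1.1816]
Step 14: x=[5.4898] v=[-1.2423]
Step 15: x=[5.3601] v=[-1.2968]
Step 16: x=[5.2256] v=[-1.3448]
Step 17: x=[5.0870] v=[-1.3861]
Step 18: x=[4.9450] v=[-1.4205]
Step 19: x=[4.8002] v=[-1.4478]
Step 20: x=[4.6534] v=[-1.4678]
Step 21: x=[4.5054] v=[-1.4805]
Step 22: x=[4.3568] v=[-1.4858]
Step 23: x=[4.2084] v=[-1.4836]
Step 24: x=[4.0610] v=[-1.4740]
Step 25: x=[3.9153] v=[-1.4571]
Step 26: x=[3.7720] v=[-1.4329]
Step 27: x=[3.6319] v=[-1.4015]
Step 28: x=[3.4956] v=[-1.3631]
Step 29: x=[3.3638] v=[-1.3179]
Step 30: x=[3.2372] v=[-1.2661]
Step 31: x=[3.1164] v=[-1.2080]
Step 32: x=[3.0020] v=[-1.1438]
Step 33: x=[2.8946] v=[-1.0739]
Step 34: x=[2.7947] v=[-0.9986]
Step 35: x=[2.7029] v=[-0.9183]
Step 36: x=[2.6196] v=[-0.8334]
Step 37: x=[2.5452] v=[-0.7444]
Step 38: x=[2.4800] v=[-0.6517]
Step 39: x=[2.4244] v=[-0.5557]
Step 40: x=[2.3787] v=[-0.4569]
Step 41: x=[2.3431] v=[-0.3558]
Step 42: x=[2.3178] v=[-0.2530]
Step 43: x=[2.3029] v=[-0.1489]
Step 44: x=[2.2985] v=[-0.0440]
Step 45: x=[2.3046] v=[0.0611]
First v>=0 after going negative at step 45, time=4.5000

Answer: 4.5000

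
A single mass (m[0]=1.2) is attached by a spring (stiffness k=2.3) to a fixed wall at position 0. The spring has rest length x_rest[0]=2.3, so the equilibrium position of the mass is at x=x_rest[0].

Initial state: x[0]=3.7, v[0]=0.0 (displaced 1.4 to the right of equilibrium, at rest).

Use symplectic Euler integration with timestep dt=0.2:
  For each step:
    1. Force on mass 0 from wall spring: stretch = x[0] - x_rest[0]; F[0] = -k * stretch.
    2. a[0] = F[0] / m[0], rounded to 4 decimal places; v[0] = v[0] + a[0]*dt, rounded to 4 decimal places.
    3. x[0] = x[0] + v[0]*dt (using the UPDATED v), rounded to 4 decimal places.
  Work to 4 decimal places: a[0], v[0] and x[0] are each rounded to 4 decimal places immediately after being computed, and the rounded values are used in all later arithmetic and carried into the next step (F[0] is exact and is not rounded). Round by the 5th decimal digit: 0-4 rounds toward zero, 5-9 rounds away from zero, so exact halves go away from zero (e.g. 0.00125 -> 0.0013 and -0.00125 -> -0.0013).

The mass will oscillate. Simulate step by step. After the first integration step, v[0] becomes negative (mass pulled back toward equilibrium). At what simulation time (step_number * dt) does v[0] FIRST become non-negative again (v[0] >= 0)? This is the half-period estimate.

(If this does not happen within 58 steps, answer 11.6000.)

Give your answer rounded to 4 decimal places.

Answer: 2.4000

Derivation:
Step 0: x=[3.7000] v=[0.0000]
Step 1: x=[3.5927] v=[-0.5367]
Step 2: x=[3.3863] v=[-1.0322]
Step 3: x=[3.0966] v=[-1.4486]
Step 4: x=[2.7458] v=[-1.7540]
Step 5: x=[2.3608] v=[-1.9249]
Step 6: x=[1.9712] v=[-1.9482]
Step 7: x=[1.6068] v=[-1.8222]
Step 8: x=[1.2955] v=[-1.5565]
Step 9: x=[1.0612] v=[-1.1714]
Step 10: x=[0.9219] v=[-0.6965]
Step 11: x=[0.8883] v=[-0.1682]
Step 12: x=[0.9629] v=[0.3730]
First v>=0 after going negative at step 12, time=2.4000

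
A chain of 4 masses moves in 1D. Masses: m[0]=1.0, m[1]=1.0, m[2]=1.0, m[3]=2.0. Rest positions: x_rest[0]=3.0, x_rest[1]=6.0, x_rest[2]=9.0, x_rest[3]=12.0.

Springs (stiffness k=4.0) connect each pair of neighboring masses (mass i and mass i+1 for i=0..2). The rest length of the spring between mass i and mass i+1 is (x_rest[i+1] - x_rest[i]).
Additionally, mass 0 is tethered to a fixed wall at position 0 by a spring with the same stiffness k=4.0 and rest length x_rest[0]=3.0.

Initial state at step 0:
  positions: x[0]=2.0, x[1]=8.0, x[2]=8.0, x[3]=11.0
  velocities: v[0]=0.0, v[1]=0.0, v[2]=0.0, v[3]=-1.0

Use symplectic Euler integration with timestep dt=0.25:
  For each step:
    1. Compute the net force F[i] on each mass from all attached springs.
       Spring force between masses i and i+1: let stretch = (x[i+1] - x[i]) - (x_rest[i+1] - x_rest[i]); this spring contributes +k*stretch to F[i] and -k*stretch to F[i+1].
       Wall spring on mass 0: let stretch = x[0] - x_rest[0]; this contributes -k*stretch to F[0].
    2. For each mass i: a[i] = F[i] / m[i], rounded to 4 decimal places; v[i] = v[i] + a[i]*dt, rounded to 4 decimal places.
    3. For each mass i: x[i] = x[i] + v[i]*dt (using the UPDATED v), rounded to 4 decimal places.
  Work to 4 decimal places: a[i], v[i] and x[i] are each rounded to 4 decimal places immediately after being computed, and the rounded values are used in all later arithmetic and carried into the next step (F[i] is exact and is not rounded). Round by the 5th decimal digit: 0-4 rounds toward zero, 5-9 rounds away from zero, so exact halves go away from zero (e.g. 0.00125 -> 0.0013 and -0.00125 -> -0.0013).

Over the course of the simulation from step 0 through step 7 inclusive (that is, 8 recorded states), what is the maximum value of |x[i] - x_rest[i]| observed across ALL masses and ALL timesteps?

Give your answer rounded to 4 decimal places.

Step 0: x=[2.0000 8.0000 8.0000 11.0000] v=[0.0000 0.0000 0.0000 -1.0000]
Step 1: x=[3.0000 6.5000 8.7500 10.7500] v=[4.0000 -6.0000 3.0000 -1.0000]
Step 2: x=[4.1250 4.6875 9.4375 10.6250] v=[4.5000 -7.2500 2.7500 -0.5000]
Step 3: x=[4.3594 3.9219 9.2344 10.7266] v=[0.9375 -3.0625 -0.8125 0.4063]
Step 4: x=[3.3946 4.5938 8.0762 11.0167] v=[-3.8594 2.6875 -4.6328 1.1602]
Step 5: x=[1.8809 5.8365 6.7825 11.3142] v=[-6.0548 4.9707 -5.1747 1.1900]
Step 6: x=[0.8859 6.3268 6.3853 11.4203] v=[-3.9801 1.9611 -1.5890 0.4242]
Step 7: x=[1.0296 5.4715 7.2322 11.2720] v=[0.5749 -3.4213 3.3875 -0.5933]
Max displacement = 2.6147

Answer: 2.6147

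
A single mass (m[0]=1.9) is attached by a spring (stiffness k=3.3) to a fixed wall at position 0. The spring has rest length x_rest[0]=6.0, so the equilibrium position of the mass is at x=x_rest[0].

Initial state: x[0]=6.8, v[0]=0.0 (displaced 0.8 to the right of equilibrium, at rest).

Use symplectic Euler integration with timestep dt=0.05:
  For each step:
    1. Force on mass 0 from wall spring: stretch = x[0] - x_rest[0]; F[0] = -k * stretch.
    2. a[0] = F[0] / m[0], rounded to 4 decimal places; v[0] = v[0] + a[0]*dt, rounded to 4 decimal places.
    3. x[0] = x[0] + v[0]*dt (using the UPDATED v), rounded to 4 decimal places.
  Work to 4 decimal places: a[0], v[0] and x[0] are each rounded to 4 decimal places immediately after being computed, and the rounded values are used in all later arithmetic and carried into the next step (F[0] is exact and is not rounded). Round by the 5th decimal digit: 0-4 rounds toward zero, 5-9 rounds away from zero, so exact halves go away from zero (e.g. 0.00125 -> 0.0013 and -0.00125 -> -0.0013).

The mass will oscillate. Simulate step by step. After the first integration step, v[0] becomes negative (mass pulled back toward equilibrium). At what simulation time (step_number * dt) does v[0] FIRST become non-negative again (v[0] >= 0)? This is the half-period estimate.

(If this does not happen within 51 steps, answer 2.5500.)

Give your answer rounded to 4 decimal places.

Answer: 2.4000

Derivation:
Step 0: x=[6.8000] v=[0.0000]
Step 1: x=[6.7965] v=[-0.0695]
Step 2: x=[6.7896] v=[-0.1387]
Step 3: x=[6.7792] v=[-0.2073]
Step 4: x=[6.7655] v=[-0.2750]
Step 5: x=[6.7484] v=[-0.3415]
Step 6: x=[6.7281] v=[-0.4065]
Step 7: x=[6.7046] v=[-0.4697]
Step 8: x=[6.6781] v=[-0.5309]
Step 9: x=[6.6486] v=[-0.5898]
Step 10: x=[6.6163] v=[-0.6461]
Step 11: x=[6.5813] v=[-0.6996]
Step 12: x=[6.5438] v=[-0.7501]
Step 13: x=[6.5039] v=[-0.7973]
Step 14: x=[6.4618] v=[-0.8411]
Step 15: x=[6.4177] v=[-0.8812]
Step 16: x=[6.3718] v=[-0.9175]
Step 17: x=[6.3243] v=[-0.9498]
Step 18: x=[6.2754] v=[-0.9780]
Step 19: x=[6.2253] v=[-1.0019]
Step 20: x=[6.1742] v=[-1.0215]
Step 21: x=[6.1224] v=[-1.0366]
Step 22: x=[6.0700] v=[-1.0472]
Step 23: x=[6.0173] v=[-1.0533]
Step 24: x=[5.9646] v=[-1.0548]
Step 25: x=[5.9120] v=[-1.0517]
Step 26: x=[5.8598] v=[-1.0441]
Step 27: x=[5.8082] v=[-1.0319]
Step 28: x=[5.7574] v=[-1.0152]
Step 29: x=[5.7077] v=[-0.9941]
Step 30: x=[5.6593] v=[-0.9687]
Step 31: x=[5.6123] v=[-0.9391]
Step 32: x=[5.5670] v=[-0.9054]
Step 33: x=[5.5236] v=[-0.8678]
Step 34: x=[5.4823] v=[-0.8264]
Step 35: x=[5.4432] v=[-0.7814]
Step 36: x=[5.4066] v=[-0.7330]
Step 37: x=[5.3725] v=[-0.6815]
Step 38: x=[5.3412] v=[-0.6270]
Step 39: x=[5.3127] v=[-0.5698]
Step 40: x=[5.2872] v=[-0.5101]
Step 41: x=[5.2648] v=[-0.4482]
Step 42: x=[5.2456] v=[-0.3844]
Step 43: x=[5.2297] v=[-0.3189]
Step 44: x=[5.2171] v=[-0.2520]
Step 45: x=[5.2079] v=[-0.1840]
Step 46: x=[5.2021] v=[-0.1152]
Step 47: x=[5.1998] v=[-0.0459]
Step 48: x=[5.2010] v=[0.0236]
First v>=0 after going negative at step 48, time=2.4000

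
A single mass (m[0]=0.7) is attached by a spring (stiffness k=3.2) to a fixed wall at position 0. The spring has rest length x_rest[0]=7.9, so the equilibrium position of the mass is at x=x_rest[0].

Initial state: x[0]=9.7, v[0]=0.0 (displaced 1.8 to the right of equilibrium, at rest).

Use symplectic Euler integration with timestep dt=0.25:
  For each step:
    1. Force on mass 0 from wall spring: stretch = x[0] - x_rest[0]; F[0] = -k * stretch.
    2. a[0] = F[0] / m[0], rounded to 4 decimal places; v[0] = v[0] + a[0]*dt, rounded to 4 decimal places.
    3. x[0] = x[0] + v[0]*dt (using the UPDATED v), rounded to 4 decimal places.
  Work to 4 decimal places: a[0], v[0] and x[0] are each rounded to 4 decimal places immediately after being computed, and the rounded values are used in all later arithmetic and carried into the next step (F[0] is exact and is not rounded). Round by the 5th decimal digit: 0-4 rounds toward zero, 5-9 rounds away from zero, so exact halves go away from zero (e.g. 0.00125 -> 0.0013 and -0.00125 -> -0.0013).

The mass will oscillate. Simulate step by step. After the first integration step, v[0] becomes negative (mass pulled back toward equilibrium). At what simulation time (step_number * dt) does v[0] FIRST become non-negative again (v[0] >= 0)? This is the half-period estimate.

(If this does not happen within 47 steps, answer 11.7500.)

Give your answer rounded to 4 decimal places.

Step 0: x=[9.7000] v=[0.0000]
Step 1: x=[9.1857] v=[-2.0572]
Step 2: x=[8.3041] v=[-3.5266]
Step 3: x=[7.3070] v=[-3.9884]
Step 4: x=[6.4793] v=[-3.3107]
Step 5: x=[6.0575] v=[-1.6871]
Step 6: x=[6.1622] v=[0.4186]
First v>=0 after going negative at step 6, time=1.5000

Answer: 1.5000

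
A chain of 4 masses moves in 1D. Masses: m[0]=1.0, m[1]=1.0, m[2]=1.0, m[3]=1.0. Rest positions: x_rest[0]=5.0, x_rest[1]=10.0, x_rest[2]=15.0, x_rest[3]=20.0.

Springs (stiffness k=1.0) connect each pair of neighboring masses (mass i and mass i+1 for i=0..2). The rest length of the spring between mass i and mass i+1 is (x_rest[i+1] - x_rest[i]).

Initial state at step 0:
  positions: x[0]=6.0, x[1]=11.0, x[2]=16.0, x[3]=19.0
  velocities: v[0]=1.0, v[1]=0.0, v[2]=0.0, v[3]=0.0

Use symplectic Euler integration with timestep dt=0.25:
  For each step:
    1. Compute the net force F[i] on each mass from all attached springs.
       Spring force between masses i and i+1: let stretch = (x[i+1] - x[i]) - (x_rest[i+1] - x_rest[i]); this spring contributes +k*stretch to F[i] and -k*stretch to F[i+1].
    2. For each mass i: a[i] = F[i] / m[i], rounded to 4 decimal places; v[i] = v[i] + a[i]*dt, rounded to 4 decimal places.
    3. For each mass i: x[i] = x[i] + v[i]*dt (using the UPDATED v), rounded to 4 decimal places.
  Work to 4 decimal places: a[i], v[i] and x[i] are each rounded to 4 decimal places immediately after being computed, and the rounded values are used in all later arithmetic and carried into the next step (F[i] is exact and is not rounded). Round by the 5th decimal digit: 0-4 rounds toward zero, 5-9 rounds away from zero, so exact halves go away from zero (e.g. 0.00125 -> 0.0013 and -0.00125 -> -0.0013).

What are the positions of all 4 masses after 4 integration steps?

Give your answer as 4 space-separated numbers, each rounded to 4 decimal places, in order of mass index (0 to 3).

Step 0: x=[6.0000 11.0000 16.0000 19.0000] v=[1.0000 0.0000 0.0000 0.0000]
Step 1: x=[6.2500 11.0000 15.8750 19.1250] v=[1.0000 0.0000 -0.5000 0.5000]
Step 2: x=[6.4844 11.0078 15.6484 19.3594] v=[0.9375 0.0313 -0.9063 0.9375]
Step 3: x=[6.6890 11.0230 15.3637 19.6744] v=[0.8184 0.0606 -1.1387 1.2598]
Step 4: x=[6.8520 11.0386 15.0772 20.0324] v=[0.6519 0.0623 -1.1462 1.4321]

Answer: 6.8520 11.0386 15.0772 20.0324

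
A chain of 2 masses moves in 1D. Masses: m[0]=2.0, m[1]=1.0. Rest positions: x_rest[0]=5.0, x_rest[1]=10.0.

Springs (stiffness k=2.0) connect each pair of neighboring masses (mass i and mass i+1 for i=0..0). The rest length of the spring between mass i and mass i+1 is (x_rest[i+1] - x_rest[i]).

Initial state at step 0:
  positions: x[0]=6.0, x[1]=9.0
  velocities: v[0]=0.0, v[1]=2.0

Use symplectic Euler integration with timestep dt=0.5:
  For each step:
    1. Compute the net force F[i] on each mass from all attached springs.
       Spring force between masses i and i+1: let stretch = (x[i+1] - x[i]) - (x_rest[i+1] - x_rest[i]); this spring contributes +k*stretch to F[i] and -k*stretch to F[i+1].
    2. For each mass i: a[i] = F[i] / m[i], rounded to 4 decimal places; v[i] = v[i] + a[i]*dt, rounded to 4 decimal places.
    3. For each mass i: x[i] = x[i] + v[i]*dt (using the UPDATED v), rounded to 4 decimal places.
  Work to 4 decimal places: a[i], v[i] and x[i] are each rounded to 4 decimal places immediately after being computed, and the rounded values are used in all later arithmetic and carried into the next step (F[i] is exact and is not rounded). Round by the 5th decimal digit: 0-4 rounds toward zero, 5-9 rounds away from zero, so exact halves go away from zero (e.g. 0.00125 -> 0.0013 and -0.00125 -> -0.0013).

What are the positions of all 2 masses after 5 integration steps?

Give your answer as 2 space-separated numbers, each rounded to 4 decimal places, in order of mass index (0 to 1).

Answer: 7.5724 10.8556

Derivation:
Step 0: x=[6.0000 9.0000] v=[0.0000 2.0000]
Step 1: x=[5.5000 11.0000] v=[-1.0000 4.0000]
Step 2: x=[5.1250 12.7500] v=[-0.7500 3.5000]
Step 3: x=[5.4063 13.1875] v=[0.5625 0.8750]
Step 4: x=[6.3829 12.2344] v=[1.9531 -1.9062]
Step 5: x=[7.5724 10.8556] v=[2.3789 -2.7577]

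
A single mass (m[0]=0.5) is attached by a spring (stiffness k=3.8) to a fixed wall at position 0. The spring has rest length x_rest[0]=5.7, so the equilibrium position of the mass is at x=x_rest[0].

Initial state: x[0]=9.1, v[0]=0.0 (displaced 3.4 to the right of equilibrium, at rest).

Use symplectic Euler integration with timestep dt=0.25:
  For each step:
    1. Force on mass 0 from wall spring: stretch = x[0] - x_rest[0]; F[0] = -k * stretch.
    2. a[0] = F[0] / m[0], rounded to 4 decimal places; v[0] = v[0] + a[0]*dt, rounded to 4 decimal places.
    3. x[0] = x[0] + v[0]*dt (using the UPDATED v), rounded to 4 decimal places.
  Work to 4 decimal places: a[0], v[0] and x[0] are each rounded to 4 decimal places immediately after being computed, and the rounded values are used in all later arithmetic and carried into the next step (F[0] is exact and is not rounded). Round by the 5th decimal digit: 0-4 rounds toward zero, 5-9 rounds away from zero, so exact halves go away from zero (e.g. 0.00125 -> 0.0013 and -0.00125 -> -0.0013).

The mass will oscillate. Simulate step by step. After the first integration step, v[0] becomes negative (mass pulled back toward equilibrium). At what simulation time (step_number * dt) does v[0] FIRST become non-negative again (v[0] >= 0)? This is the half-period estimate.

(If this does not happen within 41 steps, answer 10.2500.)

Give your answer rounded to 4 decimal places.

Answer: 1.2500

Derivation:
Step 0: x=[9.1000] v=[0.0000]
Step 1: x=[7.4850] v=[-6.4600]
Step 2: x=[5.0221] v=[-9.8515]
Step 3: x=[2.8812] v=[-8.5635]
Step 4: x=[2.0793] v=[-3.2078]
Step 5: x=[2.9972] v=[3.6715]
First v>=0 after going negative at step 5, time=1.2500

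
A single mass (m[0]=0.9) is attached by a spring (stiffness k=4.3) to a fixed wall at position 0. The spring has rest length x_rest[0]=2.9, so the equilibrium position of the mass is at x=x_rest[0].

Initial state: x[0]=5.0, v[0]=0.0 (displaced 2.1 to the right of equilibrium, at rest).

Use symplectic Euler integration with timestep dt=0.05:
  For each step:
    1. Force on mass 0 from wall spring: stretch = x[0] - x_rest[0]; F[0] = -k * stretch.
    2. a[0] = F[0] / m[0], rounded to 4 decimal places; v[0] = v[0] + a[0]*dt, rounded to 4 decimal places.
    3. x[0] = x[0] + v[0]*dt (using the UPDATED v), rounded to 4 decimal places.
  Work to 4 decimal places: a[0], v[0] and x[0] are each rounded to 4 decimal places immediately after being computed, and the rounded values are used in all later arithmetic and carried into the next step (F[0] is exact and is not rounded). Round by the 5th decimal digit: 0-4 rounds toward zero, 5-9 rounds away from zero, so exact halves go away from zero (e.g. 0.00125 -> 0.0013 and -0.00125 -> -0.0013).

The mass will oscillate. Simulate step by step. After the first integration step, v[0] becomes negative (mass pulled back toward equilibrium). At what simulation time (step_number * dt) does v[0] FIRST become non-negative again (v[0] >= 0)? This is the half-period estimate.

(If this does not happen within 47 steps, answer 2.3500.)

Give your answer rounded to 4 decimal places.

Answer: 1.4500

Derivation:
Step 0: x=[5.0000] v=[0.0000]
Step 1: x=[4.9749] v=[-0.5017]
Step 2: x=[4.9250] v=[-0.9974]
Step 3: x=[4.8509] v=[-1.4812]
Step 4: x=[4.7535] v=[-1.9473]
Step 5: x=[4.6340] v=[-2.3901]
Step 6: x=[4.4938] v=[-2.8043]
Step 7: x=[4.3346] v=[-3.1850]
Step 8: x=[4.1582] v=[-3.5277]
Step 9: x=[3.9668] v=[-3.8283]
Step 10: x=[3.7626] v=[-4.0831]
Step 11: x=[3.5481] v=[-4.2892]
Step 12: x=[3.3259] v=[-4.4440]
Step 13: x=[3.0986] v=[-4.5457]
Step 14: x=[2.8689] v=[-4.5931]
Step 15: x=[2.6396] v=[-4.5857]
Step 16: x=[2.4134] v=[-4.5235]
Step 17: x=[2.1930] v=[-4.4073]
Step 18: x=[1.9811] v=[-4.2384]
Step 19: x=[1.7802] v=[-4.0189]
Step 20: x=[1.5926] v=[-3.7514]
Step 21: x=[1.4206] v=[-3.4391]
Step 22: x=[1.2663] v=[-3.0857]
Step 23: x=[1.1315] v=[-2.6954]
Step 24: x=[1.0179] v=[-2.2729]
Step 25: x=[0.9267] v=[-1.8233]
Step 26: x=[0.8591] v=[-1.3519]
Step 27: x=[0.8159] v=[-0.8644]
Step 28: x=[0.7976] v=[-0.3665]
Step 29: x=[0.8044] v=[0.1357]
First v>=0 after going negative at step 29, time=1.4500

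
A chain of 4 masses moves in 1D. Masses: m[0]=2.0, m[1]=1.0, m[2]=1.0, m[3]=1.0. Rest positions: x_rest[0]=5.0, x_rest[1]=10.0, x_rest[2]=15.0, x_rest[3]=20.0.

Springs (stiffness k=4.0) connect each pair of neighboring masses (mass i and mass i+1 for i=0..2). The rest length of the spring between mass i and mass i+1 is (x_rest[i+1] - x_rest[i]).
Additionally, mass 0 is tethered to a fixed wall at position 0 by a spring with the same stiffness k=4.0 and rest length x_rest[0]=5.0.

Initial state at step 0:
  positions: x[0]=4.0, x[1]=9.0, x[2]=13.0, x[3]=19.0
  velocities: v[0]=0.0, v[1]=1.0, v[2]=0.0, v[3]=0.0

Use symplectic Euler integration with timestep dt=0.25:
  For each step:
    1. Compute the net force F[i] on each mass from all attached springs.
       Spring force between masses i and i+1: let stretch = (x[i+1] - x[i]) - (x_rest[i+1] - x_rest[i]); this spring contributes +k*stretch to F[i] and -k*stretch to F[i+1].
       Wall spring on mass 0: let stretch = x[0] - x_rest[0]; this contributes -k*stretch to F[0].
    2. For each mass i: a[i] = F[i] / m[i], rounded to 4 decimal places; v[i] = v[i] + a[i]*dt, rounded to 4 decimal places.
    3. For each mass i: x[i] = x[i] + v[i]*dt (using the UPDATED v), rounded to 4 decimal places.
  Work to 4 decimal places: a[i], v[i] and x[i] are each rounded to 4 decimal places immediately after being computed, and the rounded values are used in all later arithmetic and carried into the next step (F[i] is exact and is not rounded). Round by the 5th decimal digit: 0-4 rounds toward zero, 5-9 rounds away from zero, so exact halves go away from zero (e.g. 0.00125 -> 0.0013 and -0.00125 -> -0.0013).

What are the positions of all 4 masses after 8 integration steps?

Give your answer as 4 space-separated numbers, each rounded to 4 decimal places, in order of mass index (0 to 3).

Step 0: x=[4.0000 9.0000 13.0000 19.0000] v=[0.0000 1.0000 0.0000 0.0000]
Step 1: x=[4.1250 9.0000 13.5000 18.7500] v=[0.5000 0.0000 2.0000 -1.0000]
Step 2: x=[4.3438 8.9063 14.1875 18.4375] v=[0.8750 -0.3750 2.7500 -1.2500]
Step 3: x=[4.5899 8.9922 14.6172 18.3125] v=[0.9844 0.3437 1.7188 -0.5000]
Step 4: x=[4.8126 9.3838 14.5645 18.5137] v=[0.8906 1.5664 -0.2109 0.8047]
Step 5: x=[5.0051 9.9278 14.2039 18.9776] v=[0.7699 2.1759 -1.4424 1.8555]
Step 6: x=[5.1873 10.3101 13.9677 19.4981] v=[0.7287 1.5293 -0.9448 2.0818]
Step 7: x=[5.3614 10.3261 14.1997 19.8860] v=[0.6965 0.0641 0.9280 1.5514]
Step 8: x=[5.4860 10.0694 14.8849 20.1023] v=[0.4982 -1.0270 2.7407 0.8651]

Answer: 5.4860 10.0694 14.8849 20.1023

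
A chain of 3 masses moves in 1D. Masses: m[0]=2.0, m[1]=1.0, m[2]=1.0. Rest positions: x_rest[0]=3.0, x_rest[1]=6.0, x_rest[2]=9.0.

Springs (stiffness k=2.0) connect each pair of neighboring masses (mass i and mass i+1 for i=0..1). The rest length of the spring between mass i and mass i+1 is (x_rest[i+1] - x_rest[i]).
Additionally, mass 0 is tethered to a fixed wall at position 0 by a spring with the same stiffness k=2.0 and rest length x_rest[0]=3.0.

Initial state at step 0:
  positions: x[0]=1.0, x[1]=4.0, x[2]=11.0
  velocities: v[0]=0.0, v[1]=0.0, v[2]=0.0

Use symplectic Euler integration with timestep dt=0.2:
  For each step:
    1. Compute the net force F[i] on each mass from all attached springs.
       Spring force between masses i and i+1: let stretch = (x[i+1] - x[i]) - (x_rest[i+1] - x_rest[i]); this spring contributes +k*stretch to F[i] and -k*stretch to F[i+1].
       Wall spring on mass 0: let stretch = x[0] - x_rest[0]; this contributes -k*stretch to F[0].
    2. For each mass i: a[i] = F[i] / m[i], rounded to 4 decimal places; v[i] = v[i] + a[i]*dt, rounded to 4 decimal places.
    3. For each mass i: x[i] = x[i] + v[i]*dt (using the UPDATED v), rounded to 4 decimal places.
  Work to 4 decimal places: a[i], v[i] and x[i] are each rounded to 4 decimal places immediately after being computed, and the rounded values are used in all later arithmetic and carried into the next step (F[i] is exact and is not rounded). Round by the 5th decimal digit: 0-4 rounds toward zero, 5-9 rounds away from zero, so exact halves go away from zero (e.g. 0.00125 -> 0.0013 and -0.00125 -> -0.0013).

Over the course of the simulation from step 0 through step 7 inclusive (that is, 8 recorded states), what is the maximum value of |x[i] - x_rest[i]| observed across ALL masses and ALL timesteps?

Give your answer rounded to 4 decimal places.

Step 0: x=[1.0000 4.0000 11.0000] v=[0.0000 0.0000 0.0000]
Step 1: x=[1.0800 4.3200 10.6800] v=[0.4000 1.6000 -1.6000]
Step 2: x=[1.2464 4.8896 10.0912] v=[0.8320 2.8480 -2.9440]
Step 3: x=[1.5087 5.5839 9.3263] v=[1.3114 3.4714 -3.8246]
Step 4: x=[1.8736 6.2516 8.5020] v=[1.8247 3.3383 -4.1216]
Step 5: x=[2.3387 6.7491 7.7376] v=[2.3256 2.4873 -3.8218]
Step 6: x=[2.8867 6.9728 7.1342] v=[2.7399 1.1185 -3.0172]
Step 7: x=[3.4827 6.8825 6.7578] v=[2.9798 -0.4514 -1.8818]
Max displacement = 2.2422

Answer: 2.2422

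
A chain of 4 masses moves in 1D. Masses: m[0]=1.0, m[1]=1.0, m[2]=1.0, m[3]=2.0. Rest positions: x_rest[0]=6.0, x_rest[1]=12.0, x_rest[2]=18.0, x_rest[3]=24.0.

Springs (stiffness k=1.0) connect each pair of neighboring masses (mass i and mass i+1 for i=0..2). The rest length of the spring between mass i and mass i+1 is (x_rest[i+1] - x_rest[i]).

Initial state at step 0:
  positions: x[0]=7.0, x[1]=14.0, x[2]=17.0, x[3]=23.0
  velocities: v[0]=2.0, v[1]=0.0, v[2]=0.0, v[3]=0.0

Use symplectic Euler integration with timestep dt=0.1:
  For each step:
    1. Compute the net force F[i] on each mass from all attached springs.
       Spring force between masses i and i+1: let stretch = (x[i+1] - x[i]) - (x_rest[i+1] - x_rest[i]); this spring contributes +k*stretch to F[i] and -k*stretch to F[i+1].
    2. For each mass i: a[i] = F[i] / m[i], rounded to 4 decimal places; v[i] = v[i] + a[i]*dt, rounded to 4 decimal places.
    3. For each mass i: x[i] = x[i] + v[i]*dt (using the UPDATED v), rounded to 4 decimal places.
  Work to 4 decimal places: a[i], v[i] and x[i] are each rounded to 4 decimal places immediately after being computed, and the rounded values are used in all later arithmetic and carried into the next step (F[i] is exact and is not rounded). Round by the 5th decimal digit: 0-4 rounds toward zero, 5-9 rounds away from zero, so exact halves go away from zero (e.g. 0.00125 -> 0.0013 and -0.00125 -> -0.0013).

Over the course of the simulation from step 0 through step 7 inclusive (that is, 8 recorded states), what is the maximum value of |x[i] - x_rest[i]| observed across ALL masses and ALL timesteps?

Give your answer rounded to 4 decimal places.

Step 0: x=[7.0000 14.0000 17.0000 23.0000] v=[2.0000 0.0000 0.0000 0.0000]
Step 1: x=[7.2100 13.9600 17.0300 23.0000] v=[2.1000 -0.4000 0.3000 0.0000]
Step 2: x=[7.4275 13.8832 17.0890 23.0002] v=[2.1750 -0.7680 0.5900 0.0015]
Step 3: x=[7.6496 13.7739 17.1751 23.0008] v=[2.2206 -1.0930 0.8605 0.0059]
Step 4: x=[7.8729 13.6374 17.2854 23.0023] v=[2.2330 -1.3653 1.1030 0.0146]
Step 5: x=[8.0939 13.4797 17.4164 23.0052] v=[2.2095 -1.5770 1.3099 0.0288]
Step 6: x=[8.3087 13.3075 17.5639 23.0101] v=[2.1481 -1.7219 1.4751 0.0494]
Step 7: x=[8.5135 13.1279 17.7233 23.0178] v=[2.0480 -1.7961 1.5941 0.0771]
Max displacement = 2.5135

Answer: 2.5135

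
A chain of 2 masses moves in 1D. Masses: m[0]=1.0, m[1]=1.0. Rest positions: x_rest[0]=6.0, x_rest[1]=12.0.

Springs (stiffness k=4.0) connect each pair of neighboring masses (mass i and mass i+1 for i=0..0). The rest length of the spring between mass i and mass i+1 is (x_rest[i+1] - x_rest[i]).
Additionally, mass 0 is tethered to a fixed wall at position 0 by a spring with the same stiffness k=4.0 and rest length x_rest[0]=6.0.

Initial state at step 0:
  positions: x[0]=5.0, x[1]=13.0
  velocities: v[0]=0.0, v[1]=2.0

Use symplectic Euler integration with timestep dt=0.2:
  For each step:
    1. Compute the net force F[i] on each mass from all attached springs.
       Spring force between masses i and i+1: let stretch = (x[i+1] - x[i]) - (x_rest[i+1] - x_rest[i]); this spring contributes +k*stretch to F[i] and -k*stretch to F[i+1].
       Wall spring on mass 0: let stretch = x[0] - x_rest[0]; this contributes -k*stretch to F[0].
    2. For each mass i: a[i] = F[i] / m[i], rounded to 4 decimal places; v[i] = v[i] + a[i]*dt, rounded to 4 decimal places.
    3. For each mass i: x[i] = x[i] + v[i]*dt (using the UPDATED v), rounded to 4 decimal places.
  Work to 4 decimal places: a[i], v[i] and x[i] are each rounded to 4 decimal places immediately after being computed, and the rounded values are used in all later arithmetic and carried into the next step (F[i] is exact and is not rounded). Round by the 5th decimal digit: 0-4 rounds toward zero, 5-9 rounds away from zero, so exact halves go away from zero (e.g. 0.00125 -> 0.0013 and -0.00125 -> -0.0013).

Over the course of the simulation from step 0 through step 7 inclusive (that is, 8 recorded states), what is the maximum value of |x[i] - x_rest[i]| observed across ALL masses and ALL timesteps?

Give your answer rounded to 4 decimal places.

Answer: 1.8654

Derivation:
Step 0: x=[5.0000 13.0000] v=[0.0000 2.0000]
Step 1: x=[5.4800 13.0800] v=[2.4000 0.4000]
Step 2: x=[6.2992 12.9040] v=[4.0960 -0.8800]
Step 3: x=[7.1673 12.6312] v=[4.3405 -1.3638]
Step 4: x=[7.7629 12.4442] v=[2.9778 -0.9349]
Step 5: x=[7.8654 12.4682] v=[0.5125 0.1201]
Step 6: x=[7.4459 12.7158] v=[-2.0976 1.2379]
Step 7: x=[6.6782 13.0802] v=[-3.8384 1.8220]
Max displacement = 1.8654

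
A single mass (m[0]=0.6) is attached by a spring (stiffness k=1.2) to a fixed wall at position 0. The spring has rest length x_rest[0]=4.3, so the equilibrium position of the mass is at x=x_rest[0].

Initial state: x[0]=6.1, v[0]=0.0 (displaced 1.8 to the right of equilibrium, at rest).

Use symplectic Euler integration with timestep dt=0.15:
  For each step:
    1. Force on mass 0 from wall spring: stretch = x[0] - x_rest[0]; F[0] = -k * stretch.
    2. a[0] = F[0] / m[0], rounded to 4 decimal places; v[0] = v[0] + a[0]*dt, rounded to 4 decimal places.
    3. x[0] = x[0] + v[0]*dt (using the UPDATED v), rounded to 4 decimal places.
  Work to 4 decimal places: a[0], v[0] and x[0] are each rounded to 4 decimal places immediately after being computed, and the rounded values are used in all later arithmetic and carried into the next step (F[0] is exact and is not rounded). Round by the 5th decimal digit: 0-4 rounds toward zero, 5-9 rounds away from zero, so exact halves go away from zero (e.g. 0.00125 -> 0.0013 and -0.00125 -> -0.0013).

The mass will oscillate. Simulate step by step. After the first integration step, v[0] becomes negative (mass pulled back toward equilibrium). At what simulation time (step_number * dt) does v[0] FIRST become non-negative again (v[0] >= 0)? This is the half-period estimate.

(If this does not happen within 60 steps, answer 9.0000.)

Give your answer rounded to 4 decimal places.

Answer: 2.2500

Derivation:
Step 0: x=[6.1000] v=[0.0000]
Step 1: x=[6.0190] v=[-0.5400]
Step 2: x=[5.8606] v=[-1.0557]
Step 3: x=[5.6320] v=[-1.5239]
Step 4: x=[5.3435] v=[-1.9235]
Step 5: x=[5.0080] v=[-2.2366]
Step 6: x=[4.6407] v=[-2.4490]
Step 7: x=[4.2580] v=[-2.5512]
Step 8: x=[3.8772] v=[-2.5386]
Step 9: x=[3.5154] v=[-2.4118]
Step 10: x=[3.1889] v=[-2.1764]
Step 11: x=[2.9124] v=[-1.8431]
Step 12: x=[2.6984] v=[-1.4268]
Step 13: x=[2.5565] v=[-0.9463]
Step 14: x=[2.4930] v=[-0.4233]
Step 15: x=[2.5108] v=[0.1188]
First v>=0 after going negative at step 15, time=2.2500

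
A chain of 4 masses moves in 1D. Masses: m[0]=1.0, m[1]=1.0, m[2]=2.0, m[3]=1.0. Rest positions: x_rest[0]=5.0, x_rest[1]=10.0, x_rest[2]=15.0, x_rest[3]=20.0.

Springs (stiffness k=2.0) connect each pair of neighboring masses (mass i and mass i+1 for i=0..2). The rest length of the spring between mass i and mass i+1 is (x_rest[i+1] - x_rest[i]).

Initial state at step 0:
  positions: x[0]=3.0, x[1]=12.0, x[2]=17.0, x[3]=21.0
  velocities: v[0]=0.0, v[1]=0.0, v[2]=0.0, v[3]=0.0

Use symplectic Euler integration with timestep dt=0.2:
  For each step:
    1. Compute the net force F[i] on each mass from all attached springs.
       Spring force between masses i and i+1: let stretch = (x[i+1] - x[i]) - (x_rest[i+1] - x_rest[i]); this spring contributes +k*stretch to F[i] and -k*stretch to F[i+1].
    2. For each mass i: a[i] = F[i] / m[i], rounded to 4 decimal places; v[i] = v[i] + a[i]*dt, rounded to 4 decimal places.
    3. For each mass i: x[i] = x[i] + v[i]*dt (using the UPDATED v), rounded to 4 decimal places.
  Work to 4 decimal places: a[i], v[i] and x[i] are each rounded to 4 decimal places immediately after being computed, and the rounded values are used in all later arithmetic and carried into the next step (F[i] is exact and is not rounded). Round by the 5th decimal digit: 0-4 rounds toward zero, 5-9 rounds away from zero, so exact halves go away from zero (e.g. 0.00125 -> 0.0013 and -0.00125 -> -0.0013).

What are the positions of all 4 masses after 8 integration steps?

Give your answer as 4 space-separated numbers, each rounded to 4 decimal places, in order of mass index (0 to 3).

Step 0: x=[3.0000 12.0000 17.0000 21.0000] v=[0.0000 0.0000 0.0000 0.0000]
Step 1: x=[3.3200 11.6800 16.9600 21.0800] v=[1.6000 -1.6000 -0.2000 0.4000]
Step 2: x=[3.9088 11.1136 16.8736 21.2304] v=[2.9440 -2.8320 -0.4320 0.7520]
Step 3: x=[4.6740 10.4316 16.7311 21.4323] v=[3.8259 -3.4099 -0.7126 1.0093]
Step 4: x=[5.4998 9.7930 16.5246 21.6581] v=[4.1289 -3.1931 -1.0323 1.1288]
Step 5: x=[6.2690 9.3495 16.2542 21.8732] v=[3.8462 -2.2177 -1.3519 1.0754]
Step 6: x=[6.8847 9.2119 15.9324 22.0388] v=[3.0784 -0.6880 -1.6090 0.8278]
Step 7: x=[7.2866 9.4258 15.5860 22.1158] v=[2.0093 1.0693 -1.7318 0.3852]
Step 8: x=[7.4596 9.9613 15.2544 22.0705] v=[0.8650 2.6777 -1.6579 -0.2267]

Answer: 7.4596 9.9613 15.2544 22.0705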